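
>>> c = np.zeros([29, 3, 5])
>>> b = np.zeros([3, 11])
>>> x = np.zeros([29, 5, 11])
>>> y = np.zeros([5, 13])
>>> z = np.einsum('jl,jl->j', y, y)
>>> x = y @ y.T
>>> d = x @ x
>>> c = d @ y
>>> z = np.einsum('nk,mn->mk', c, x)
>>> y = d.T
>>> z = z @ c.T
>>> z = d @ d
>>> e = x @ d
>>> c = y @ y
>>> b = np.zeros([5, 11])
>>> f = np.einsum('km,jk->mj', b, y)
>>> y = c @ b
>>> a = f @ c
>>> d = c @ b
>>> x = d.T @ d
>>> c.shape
(5, 5)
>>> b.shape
(5, 11)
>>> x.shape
(11, 11)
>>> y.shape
(5, 11)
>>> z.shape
(5, 5)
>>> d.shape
(5, 11)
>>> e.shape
(5, 5)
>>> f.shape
(11, 5)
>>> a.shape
(11, 5)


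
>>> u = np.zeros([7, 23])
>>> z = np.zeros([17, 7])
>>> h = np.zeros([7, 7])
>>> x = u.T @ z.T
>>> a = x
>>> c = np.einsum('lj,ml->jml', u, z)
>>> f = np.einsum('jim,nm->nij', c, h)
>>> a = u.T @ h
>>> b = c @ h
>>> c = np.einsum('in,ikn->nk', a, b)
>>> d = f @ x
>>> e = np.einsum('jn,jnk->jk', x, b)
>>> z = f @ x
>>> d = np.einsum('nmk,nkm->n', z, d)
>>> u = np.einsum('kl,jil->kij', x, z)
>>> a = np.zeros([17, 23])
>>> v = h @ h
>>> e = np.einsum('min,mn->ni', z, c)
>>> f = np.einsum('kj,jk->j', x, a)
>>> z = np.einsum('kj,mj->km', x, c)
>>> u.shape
(23, 17, 7)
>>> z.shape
(23, 7)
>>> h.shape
(7, 7)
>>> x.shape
(23, 17)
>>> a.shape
(17, 23)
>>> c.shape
(7, 17)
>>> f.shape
(17,)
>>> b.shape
(23, 17, 7)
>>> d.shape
(7,)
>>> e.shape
(17, 17)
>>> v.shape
(7, 7)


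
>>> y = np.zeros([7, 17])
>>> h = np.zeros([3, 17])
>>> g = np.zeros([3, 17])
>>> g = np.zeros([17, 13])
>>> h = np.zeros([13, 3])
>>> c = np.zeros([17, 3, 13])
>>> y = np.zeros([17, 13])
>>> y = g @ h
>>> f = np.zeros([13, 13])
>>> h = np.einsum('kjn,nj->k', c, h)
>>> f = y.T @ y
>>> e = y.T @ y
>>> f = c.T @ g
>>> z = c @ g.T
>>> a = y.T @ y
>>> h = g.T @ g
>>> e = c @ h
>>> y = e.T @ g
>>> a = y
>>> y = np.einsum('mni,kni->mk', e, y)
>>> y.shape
(17, 13)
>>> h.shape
(13, 13)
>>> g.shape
(17, 13)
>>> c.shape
(17, 3, 13)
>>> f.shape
(13, 3, 13)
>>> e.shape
(17, 3, 13)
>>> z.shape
(17, 3, 17)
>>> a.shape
(13, 3, 13)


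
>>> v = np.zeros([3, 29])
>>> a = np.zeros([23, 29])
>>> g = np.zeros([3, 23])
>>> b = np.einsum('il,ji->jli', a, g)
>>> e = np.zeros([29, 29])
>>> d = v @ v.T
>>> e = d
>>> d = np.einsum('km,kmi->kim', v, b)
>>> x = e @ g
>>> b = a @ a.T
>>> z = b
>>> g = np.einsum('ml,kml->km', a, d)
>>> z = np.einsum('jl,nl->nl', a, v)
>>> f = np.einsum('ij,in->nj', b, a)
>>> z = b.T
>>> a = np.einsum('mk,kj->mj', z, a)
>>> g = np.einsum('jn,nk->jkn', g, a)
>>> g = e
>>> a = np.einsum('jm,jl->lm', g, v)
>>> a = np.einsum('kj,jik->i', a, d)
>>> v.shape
(3, 29)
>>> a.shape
(23,)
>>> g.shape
(3, 3)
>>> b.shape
(23, 23)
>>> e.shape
(3, 3)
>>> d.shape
(3, 23, 29)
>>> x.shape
(3, 23)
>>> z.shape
(23, 23)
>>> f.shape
(29, 23)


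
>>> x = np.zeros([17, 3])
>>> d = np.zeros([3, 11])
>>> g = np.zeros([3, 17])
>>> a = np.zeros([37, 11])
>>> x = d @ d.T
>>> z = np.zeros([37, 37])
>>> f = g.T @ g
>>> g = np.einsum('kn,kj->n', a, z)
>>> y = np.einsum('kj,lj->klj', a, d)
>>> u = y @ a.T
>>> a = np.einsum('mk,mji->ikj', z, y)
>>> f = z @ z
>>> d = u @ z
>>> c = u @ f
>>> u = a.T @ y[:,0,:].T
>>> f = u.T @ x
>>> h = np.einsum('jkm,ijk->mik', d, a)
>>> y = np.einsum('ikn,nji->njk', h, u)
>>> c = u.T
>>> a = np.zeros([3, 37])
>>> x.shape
(3, 3)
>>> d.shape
(37, 3, 37)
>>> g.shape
(11,)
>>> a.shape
(3, 37)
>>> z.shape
(37, 37)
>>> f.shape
(37, 37, 3)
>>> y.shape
(3, 37, 11)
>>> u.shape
(3, 37, 37)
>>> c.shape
(37, 37, 3)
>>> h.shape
(37, 11, 3)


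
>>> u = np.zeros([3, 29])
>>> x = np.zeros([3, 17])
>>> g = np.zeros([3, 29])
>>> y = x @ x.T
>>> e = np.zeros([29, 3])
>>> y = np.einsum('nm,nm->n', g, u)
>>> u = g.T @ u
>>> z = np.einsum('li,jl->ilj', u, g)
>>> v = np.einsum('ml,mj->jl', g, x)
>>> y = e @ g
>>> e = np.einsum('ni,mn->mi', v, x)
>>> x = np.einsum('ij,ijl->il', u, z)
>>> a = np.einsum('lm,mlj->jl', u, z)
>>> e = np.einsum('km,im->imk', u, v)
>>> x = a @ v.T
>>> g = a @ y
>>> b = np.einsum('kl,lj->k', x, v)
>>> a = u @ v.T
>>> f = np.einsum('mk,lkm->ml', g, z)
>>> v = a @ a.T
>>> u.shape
(29, 29)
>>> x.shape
(3, 17)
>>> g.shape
(3, 29)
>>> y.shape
(29, 29)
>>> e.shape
(17, 29, 29)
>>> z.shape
(29, 29, 3)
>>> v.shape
(29, 29)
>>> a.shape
(29, 17)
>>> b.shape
(3,)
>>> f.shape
(3, 29)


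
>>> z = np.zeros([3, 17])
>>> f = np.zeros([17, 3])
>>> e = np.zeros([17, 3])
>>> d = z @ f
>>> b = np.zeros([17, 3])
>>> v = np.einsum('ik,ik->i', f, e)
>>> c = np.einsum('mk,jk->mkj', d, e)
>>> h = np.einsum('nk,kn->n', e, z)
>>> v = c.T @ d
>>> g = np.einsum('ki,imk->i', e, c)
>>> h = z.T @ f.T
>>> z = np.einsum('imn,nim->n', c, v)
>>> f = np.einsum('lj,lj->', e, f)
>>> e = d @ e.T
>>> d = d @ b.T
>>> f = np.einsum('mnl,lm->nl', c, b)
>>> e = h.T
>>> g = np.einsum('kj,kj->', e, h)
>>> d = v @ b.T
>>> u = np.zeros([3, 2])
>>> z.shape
(17,)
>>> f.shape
(3, 17)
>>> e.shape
(17, 17)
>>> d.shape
(17, 3, 17)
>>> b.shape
(17, 3)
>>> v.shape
(17, 3, 3)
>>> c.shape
(3, 3, 17)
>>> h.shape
(17, 17)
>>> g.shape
()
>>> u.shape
(3, 2)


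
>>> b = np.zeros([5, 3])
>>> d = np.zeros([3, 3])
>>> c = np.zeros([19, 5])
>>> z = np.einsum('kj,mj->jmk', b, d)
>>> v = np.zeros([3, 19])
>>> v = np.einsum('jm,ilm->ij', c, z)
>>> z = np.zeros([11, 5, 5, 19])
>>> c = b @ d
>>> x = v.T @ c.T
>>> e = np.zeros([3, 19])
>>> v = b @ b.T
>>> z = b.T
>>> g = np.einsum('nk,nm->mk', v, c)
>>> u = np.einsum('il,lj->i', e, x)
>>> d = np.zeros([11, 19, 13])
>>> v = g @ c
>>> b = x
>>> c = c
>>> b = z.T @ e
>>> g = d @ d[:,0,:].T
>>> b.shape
(5, 19)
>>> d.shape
(11, 19, 13)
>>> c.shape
(5, 3)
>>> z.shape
(3, 5)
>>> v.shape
(3, 3)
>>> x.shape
(19, 5)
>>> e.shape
(3, 19)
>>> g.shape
(11, 19, 11)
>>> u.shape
(3,)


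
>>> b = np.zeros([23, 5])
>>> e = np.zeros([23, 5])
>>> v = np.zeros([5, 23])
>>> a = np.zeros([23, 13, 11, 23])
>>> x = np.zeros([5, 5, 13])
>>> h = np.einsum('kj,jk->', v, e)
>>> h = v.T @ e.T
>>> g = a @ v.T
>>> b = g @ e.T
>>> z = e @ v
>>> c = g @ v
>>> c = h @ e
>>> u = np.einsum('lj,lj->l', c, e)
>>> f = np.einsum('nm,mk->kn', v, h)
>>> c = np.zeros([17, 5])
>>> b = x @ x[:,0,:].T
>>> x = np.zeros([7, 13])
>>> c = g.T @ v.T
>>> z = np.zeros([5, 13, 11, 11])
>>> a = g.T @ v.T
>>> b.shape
(5, 5, 5)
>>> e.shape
(23, 5)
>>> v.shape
(5, 23)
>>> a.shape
(5, 11, 13, 5)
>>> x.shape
(7, 13)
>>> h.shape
(23, 23)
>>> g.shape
(23, 13, 11, 5)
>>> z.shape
(5, 13, 11, 11)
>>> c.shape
(5, 11, 13, 5)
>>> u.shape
(23,)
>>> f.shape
(23, 5)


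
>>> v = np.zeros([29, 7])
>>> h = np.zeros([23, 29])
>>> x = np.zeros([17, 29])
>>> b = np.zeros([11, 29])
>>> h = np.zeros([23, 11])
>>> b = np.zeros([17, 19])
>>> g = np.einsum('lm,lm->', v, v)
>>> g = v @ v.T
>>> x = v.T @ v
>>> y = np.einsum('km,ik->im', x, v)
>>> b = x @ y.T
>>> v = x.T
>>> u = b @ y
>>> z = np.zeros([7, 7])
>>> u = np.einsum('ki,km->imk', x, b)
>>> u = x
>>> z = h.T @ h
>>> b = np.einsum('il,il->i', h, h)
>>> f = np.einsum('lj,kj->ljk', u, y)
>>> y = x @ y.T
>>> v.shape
(7, 7)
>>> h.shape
(23, 11)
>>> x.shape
(7, 7)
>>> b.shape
(23,)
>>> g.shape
(29, 29)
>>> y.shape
(7, 29)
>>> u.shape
(7, 7)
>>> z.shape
(11, 11)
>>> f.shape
(7, 7, 29)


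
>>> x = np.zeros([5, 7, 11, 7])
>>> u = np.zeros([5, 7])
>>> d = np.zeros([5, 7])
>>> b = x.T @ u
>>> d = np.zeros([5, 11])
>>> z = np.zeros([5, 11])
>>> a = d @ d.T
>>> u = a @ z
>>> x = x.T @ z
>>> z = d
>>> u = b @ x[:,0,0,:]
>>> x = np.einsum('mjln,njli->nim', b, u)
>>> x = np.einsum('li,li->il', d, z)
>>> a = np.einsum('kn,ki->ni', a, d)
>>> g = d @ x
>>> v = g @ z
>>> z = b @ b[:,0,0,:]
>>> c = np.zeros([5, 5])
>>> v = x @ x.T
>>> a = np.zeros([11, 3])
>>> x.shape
(11, 5)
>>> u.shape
(7, 11, 7, 11)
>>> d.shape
(5, 11)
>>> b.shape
(7, 11, 7, 7)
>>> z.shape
(7, 11, 7, 7)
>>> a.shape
(11, 3)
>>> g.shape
(5, 5)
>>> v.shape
(11, 11)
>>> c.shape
(5, 5)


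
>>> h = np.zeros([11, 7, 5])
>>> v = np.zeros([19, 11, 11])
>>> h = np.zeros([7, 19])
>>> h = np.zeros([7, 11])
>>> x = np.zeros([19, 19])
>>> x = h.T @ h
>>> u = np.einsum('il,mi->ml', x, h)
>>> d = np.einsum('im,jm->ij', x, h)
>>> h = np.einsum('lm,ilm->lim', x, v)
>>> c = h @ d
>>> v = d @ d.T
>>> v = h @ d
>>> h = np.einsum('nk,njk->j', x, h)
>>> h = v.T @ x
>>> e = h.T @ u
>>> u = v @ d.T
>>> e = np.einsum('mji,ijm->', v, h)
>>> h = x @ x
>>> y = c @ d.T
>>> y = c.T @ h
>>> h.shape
(11, 11)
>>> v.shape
(11, 19, 7)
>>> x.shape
(11, 11)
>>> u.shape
(11, 19, 11)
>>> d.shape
(11, 7)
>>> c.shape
(11, 19, 7)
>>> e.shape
()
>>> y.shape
(7, 19, 11)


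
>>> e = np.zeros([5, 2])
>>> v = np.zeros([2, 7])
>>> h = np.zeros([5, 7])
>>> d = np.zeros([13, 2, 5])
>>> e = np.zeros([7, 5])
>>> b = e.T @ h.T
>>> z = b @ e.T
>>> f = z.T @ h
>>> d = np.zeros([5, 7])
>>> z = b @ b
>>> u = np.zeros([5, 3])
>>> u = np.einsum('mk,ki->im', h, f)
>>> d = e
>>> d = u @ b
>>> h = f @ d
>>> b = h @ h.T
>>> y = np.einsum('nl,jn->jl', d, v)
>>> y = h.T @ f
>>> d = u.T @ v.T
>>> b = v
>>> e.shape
(7, 5)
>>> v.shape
(2, 7)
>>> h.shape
(7, 5)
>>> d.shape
(5, 2)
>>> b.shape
(2, 7)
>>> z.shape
(5, 5)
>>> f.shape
(7, 7)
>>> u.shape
(7, 5)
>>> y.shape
(5, 7)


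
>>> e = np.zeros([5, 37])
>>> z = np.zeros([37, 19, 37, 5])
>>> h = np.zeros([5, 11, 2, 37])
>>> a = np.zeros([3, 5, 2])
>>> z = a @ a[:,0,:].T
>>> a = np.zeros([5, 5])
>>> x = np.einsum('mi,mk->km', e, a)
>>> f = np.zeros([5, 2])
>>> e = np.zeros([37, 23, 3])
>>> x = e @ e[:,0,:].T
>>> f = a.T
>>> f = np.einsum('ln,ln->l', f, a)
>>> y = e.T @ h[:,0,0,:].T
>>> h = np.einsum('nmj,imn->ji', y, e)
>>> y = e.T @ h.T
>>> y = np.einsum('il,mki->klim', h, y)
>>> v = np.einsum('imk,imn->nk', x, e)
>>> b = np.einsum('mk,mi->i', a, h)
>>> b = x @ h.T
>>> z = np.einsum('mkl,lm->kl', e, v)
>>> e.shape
(37, 23, 3)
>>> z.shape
(23, 3)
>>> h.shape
(5, 37)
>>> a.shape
(5, 5)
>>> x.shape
(37, 23, 37)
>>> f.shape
(5,)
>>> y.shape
(23, 37, 5, 3)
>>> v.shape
(3, 37)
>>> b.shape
(37, 23, 5)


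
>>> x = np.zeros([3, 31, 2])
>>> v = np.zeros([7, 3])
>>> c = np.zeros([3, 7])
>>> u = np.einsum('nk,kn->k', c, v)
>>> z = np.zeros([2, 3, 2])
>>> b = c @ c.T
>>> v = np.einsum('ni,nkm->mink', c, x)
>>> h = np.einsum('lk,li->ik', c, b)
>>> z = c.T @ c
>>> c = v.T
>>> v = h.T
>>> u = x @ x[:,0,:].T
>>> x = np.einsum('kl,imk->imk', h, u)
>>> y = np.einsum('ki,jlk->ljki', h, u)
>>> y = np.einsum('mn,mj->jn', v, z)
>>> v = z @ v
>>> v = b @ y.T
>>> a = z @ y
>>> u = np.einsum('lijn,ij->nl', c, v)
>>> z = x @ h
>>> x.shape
(3, 31, 3)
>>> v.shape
(3, 7)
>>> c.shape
(31, 3, 7, 2)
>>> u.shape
(2, 31)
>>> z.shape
(3, 31, 7)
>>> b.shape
(3, 3)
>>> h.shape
(3, 7)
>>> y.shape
(7, 3)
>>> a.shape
(7, 3)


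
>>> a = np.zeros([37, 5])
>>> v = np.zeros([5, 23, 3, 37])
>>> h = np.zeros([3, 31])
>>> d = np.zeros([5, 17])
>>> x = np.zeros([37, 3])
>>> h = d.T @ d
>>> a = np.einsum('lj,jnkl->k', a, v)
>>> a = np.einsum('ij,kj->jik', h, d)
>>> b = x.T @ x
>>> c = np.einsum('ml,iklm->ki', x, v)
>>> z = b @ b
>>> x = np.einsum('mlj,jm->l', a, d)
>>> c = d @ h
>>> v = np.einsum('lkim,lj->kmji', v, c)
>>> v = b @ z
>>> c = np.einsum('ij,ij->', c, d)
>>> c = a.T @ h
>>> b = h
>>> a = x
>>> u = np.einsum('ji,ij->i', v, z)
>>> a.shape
(17,)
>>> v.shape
(3, 3)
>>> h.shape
(17, 17)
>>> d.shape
(5, 17)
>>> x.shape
(17,)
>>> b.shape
(17, 17)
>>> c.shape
(5, 17, 17)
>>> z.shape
(3, 3)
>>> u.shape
(3,)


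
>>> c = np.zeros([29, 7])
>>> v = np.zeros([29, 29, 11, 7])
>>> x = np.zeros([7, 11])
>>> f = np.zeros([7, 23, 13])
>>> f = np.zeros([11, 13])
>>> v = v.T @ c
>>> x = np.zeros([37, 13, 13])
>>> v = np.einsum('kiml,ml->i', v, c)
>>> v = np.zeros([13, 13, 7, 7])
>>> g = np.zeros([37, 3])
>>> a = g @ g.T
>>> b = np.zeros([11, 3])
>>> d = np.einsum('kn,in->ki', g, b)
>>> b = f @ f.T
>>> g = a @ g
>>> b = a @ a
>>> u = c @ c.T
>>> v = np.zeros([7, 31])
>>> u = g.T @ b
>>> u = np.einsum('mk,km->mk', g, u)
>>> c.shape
(29, 7)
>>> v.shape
(7, 31)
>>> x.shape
(37, 13, 13)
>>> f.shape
(11, 13)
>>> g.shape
(37, 3)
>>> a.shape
(37, 37)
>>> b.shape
(37, 37)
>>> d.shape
(37, 11)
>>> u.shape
(37, 3)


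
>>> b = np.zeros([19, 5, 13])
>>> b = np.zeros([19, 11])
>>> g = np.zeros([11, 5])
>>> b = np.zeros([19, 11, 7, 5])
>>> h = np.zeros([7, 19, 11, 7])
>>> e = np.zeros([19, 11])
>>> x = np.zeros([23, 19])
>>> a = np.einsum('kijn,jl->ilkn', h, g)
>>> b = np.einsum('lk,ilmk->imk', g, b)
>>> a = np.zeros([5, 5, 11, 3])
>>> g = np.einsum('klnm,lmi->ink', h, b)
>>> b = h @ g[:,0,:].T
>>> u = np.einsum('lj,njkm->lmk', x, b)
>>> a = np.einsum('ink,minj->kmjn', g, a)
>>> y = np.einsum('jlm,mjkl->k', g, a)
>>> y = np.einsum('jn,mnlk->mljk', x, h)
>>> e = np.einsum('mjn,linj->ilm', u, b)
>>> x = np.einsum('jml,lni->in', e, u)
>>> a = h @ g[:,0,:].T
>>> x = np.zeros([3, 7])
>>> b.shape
(7, 19, 11, 5)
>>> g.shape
(5, 11, 7)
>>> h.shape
(7, 19, 11, 7)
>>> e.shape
(19, 7, 23)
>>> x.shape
(3, 7)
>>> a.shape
(7, 19, 11, 5)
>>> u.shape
(23, 5, 11)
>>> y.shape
(7, 11, 23, 7)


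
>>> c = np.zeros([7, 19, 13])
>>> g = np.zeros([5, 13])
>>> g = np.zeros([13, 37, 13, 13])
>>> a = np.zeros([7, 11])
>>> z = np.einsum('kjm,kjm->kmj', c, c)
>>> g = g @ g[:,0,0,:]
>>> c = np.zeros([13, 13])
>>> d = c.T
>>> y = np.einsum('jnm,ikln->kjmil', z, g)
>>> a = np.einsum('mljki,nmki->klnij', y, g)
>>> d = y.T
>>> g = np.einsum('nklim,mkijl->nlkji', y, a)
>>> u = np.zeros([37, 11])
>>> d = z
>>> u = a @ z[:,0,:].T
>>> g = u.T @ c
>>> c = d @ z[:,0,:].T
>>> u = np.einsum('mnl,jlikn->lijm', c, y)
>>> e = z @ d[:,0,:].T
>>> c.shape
(7, 13, 7)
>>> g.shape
(7, 13, 13, 7, 13)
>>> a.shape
(13, 7, 13, 13, 19)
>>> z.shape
(7, 13, 19)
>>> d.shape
(7, 13, 19)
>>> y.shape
(37, 7, 19, 13, 13)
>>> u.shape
(7, 19, 37, 7)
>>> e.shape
(7, 13, 7)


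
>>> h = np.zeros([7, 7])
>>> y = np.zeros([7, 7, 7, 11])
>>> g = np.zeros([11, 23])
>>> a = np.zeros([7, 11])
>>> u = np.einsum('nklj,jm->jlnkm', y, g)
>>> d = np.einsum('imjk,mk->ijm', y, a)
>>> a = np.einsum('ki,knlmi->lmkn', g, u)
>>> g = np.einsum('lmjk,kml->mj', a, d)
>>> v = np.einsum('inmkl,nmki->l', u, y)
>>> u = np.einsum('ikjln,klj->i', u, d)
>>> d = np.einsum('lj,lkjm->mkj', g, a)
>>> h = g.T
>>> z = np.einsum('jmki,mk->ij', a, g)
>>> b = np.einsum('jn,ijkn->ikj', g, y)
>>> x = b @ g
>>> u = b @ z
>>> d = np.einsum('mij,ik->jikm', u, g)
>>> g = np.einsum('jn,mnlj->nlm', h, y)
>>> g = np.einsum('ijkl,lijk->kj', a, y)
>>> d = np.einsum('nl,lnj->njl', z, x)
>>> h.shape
(11, 7)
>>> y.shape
(7, 7, 7, 11)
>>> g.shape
(11, 7)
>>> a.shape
(7, 7, 11, 7)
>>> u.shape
(7, 7, 7)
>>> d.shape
(7, 11, 7)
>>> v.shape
(23,)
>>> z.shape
(7, 7)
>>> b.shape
(7, 7, 7)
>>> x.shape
(7, 7, 11)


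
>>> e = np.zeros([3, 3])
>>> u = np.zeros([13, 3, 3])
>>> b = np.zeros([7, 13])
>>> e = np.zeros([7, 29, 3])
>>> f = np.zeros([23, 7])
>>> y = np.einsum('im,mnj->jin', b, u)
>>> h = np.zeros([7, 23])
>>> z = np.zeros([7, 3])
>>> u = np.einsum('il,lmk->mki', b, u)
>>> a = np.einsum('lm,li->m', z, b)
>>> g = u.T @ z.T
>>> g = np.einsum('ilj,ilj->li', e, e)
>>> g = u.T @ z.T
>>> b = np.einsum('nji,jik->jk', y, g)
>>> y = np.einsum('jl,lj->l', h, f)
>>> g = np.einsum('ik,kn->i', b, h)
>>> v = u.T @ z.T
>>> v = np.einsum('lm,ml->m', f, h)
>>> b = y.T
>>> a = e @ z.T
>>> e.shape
(7, 29, 3)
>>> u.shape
(3, 3, 7)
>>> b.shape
(23,)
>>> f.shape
(23, 7)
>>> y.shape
(23,)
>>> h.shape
(7, 23)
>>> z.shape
(7, 3)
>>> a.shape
(7, 29, 7)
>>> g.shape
(7,)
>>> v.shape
(7,)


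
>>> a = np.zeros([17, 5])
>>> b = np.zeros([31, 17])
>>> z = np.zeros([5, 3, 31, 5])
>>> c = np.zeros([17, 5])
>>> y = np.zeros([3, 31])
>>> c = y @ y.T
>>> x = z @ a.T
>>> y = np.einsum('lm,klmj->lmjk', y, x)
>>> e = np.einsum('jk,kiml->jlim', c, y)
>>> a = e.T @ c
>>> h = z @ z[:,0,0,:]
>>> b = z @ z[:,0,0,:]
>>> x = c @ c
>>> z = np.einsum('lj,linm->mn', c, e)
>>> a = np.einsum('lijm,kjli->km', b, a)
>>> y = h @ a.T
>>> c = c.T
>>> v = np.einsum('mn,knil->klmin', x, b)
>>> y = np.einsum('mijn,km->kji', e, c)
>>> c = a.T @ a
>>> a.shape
(17, 5)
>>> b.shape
(5, 3, 31, 5)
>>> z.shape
(17, 31)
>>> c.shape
(5, 5)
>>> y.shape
(3, 31, 5)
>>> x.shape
(3, 3)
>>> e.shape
(3, 5, 31, 17)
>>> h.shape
(5, 3, 31, 5)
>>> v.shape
(5, 5, 3, 31, 3)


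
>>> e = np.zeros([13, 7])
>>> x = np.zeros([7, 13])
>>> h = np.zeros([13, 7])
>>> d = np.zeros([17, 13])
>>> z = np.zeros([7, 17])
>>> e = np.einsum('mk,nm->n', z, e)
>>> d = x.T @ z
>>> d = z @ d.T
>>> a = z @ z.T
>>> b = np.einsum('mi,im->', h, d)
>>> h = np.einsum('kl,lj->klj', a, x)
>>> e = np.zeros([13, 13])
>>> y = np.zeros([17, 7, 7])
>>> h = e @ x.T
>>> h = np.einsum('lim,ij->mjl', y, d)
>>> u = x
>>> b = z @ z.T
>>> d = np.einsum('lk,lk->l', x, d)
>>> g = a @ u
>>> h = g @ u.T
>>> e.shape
(13, 13)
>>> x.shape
(7, 13)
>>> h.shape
(7, 7)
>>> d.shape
(7,)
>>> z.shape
(7, 17)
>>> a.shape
(7, 7)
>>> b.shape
(7, 7)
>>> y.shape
(17, 7, 7)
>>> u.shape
(7, 13)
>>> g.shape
(7, 13)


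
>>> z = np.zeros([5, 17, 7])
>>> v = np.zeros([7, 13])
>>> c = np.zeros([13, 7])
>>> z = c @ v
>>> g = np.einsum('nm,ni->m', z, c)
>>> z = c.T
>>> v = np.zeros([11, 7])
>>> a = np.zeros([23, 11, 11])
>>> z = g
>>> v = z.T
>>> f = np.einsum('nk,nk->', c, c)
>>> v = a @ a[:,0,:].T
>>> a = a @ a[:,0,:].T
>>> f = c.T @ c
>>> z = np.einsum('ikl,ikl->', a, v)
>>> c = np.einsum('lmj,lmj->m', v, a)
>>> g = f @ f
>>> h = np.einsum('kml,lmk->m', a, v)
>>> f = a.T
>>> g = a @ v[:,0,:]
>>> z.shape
()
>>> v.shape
(23, 11, 23)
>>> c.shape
(11,)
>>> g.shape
(23, 11, 23)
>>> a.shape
(23, 11, 23)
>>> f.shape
(23, 11, 23)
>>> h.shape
(11,)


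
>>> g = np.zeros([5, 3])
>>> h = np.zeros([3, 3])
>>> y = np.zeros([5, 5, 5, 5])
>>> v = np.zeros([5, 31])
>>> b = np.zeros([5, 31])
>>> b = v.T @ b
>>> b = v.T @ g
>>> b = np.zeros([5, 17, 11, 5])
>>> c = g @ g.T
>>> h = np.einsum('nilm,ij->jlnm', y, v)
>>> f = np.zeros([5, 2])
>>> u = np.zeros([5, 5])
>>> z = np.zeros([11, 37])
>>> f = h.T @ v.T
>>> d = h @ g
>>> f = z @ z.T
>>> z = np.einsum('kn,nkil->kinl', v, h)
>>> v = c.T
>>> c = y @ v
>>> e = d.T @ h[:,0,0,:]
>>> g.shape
(5, 3)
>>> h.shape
(31, 5, 5, 5)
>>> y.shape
(5, 5, 5, 5)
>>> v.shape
(5, 5)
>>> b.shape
(5, 17, 11, 5)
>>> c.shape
(5, 5, 5, 5)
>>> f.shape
(11, 11)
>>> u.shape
(5, 5)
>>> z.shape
(5, 5, 31, 5)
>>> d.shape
(31, 5, 5, 3)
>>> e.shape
(3, 5, 5, 5)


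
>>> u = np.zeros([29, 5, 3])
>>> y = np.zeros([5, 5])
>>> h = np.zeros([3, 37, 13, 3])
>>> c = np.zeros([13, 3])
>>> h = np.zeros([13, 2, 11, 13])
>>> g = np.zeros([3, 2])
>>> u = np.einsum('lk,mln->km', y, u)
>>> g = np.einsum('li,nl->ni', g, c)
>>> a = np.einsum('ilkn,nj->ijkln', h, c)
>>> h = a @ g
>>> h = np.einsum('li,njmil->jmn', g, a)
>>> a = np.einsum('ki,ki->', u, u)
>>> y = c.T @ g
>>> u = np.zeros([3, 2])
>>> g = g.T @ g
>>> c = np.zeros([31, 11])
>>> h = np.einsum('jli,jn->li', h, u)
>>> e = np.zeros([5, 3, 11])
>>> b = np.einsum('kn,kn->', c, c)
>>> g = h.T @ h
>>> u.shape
(3, 2)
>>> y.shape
(3, 2)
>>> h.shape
(11, 13)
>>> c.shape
(31, 11)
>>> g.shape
(13, 13)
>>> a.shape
()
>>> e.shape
(5, 3, 11)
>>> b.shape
()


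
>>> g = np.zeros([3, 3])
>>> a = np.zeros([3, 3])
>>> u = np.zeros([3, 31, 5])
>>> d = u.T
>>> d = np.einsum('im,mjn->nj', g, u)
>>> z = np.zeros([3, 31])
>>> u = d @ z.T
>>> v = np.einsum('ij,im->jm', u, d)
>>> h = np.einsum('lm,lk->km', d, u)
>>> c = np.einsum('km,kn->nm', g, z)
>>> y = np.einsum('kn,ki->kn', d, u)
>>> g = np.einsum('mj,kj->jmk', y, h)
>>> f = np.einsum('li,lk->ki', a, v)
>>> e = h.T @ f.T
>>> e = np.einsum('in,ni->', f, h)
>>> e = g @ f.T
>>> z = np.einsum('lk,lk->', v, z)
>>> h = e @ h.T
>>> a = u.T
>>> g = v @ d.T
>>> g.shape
(3, 5)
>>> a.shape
(3, 5)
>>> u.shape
(5, 3)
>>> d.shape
(5, 31)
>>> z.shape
()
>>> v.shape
(3, 31)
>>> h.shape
(31, 5, 3)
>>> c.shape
(31, 3)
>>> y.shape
(5, 31)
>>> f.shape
(31, 3)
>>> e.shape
(31, 5, 31)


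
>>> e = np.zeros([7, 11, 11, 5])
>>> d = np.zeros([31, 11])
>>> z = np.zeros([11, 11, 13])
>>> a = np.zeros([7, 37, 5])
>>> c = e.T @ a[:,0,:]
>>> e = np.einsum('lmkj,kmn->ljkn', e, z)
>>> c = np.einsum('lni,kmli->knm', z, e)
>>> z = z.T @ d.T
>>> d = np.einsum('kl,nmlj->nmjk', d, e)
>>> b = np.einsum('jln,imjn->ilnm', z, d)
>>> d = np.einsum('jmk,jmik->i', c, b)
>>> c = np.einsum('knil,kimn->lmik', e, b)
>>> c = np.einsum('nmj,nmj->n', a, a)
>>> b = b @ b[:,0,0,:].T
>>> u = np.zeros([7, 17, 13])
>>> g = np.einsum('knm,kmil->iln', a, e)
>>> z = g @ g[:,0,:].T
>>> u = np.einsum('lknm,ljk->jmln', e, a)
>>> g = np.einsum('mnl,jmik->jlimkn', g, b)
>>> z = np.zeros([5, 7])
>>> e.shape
(7, 5, 11, 13)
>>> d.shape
(31,)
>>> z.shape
(5, 7)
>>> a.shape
(7, 37, 5)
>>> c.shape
(7,)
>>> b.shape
(7, 11, 31, 7)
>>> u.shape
(37, 13, 7, 11)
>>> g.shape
(7, 37, 31, 11, 7, 13)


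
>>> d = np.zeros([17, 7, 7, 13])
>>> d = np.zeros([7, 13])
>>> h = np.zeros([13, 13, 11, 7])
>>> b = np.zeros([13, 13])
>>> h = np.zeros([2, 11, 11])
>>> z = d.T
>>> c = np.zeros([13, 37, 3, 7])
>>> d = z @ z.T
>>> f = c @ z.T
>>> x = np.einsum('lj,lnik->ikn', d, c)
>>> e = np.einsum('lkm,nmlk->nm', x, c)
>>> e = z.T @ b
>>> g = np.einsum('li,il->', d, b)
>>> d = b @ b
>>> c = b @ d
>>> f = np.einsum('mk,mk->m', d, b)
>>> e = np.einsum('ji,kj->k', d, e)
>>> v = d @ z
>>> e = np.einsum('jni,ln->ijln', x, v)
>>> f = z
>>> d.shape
(13, 13)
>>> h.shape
(2, 11, 11)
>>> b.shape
(13, 13)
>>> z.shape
(13, 7)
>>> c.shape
(13, 13)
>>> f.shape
(13, 7)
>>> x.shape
(3, 7, 37)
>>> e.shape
(37, 3, 13, 7)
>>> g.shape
()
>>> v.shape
(13, 7)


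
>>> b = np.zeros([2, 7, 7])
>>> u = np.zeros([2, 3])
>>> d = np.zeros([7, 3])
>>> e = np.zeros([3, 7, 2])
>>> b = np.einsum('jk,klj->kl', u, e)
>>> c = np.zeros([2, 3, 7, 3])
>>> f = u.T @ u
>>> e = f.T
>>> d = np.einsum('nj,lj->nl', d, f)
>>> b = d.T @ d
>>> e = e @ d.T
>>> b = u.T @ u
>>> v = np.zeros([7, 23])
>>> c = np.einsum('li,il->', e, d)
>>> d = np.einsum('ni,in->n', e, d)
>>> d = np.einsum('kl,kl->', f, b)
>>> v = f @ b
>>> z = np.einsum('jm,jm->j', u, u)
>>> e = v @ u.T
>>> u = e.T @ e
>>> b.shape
(3, 3)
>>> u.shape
(2, 2)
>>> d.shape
()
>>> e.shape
(3, 2)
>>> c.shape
()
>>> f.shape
(3, 3)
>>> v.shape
(3, 3)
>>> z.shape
(2,)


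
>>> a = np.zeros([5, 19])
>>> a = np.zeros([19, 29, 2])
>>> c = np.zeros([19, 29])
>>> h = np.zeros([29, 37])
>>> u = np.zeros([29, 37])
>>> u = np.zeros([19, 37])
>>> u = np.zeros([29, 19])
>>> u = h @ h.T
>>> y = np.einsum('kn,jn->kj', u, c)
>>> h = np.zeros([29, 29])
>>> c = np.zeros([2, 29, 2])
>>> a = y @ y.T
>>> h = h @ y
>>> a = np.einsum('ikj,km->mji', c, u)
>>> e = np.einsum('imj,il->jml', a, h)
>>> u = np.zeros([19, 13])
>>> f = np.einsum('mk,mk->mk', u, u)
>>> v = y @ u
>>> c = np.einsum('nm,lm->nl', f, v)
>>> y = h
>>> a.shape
(29, 2, 2)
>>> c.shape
(19, 29)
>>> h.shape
(29, 19)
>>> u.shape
(19, 13)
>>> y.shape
(29, 19)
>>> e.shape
(2, 2, 19)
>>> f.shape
(19, 13)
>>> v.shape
(29, 13)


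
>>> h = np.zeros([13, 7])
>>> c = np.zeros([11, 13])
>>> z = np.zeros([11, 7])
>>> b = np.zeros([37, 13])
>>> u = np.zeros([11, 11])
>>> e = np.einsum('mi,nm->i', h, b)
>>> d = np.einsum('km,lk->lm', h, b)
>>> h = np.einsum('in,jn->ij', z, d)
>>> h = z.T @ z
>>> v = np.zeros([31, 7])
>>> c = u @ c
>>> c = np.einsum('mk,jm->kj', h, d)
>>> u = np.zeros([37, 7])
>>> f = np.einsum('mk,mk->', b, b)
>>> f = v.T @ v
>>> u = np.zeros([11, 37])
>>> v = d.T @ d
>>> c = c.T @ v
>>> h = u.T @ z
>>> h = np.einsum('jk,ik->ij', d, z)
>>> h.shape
(11, 37)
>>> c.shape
(37, 7)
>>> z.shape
(11, 7)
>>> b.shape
(37, 13)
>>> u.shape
(11, 37)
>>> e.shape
(7,)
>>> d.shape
(37, 7)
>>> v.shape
(7, 7)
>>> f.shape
(7, 7)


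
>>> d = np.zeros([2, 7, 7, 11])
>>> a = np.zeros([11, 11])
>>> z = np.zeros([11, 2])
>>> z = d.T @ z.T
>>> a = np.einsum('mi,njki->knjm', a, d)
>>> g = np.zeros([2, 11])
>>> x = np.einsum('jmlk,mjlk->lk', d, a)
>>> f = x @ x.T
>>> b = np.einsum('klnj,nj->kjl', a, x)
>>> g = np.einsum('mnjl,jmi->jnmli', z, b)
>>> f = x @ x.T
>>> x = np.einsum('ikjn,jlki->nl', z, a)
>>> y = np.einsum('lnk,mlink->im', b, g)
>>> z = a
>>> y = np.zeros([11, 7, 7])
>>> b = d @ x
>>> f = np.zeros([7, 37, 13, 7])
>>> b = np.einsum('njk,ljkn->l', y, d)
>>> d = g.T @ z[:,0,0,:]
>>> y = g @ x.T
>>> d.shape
(2, 11, 11, 7, 11)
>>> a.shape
(7, 2, 7, 11)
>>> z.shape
(7, 2, 7, 11)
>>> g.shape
(7, 7, 11, 11, 2)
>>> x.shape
(11, 2)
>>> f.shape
(7, 37, 13, 7)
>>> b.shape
(2,)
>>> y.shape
(7, 7, 11, 11, 11)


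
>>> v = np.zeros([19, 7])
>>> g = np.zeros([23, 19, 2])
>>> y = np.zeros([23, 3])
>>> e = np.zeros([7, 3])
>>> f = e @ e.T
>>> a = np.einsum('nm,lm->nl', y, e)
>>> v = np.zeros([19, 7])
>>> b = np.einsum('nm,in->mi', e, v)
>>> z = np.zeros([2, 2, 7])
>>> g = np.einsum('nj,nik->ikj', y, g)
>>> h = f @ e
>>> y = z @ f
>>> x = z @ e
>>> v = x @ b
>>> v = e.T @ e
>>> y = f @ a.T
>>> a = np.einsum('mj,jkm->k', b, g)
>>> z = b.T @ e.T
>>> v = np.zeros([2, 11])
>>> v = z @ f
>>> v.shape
(19, 7)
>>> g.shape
(19, 2, 3)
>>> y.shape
(7, 23)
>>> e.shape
(7, 3)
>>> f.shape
(7, 7)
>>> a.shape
(2,)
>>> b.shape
(3, 19)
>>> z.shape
(19, 7)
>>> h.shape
(7, 3)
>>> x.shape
(2, 2, 3)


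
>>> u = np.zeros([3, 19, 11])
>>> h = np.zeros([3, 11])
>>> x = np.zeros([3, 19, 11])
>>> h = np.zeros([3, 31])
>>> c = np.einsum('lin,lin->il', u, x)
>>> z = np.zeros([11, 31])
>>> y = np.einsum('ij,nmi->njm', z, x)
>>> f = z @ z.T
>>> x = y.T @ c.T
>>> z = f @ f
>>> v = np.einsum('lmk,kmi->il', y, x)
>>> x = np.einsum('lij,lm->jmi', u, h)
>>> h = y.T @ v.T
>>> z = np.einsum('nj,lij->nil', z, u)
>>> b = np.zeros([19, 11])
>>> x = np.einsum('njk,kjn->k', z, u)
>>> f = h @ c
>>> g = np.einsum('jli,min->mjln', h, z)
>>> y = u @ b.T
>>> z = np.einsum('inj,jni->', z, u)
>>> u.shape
(3, 19, 11)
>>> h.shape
(19, 31, 19)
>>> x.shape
(3,)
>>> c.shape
(19, 3)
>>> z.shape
()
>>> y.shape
(3, 19, 19)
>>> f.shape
(19, 31, 3)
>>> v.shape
(19, 3)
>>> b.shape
(19, 11)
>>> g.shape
(11, 19, 31, 3)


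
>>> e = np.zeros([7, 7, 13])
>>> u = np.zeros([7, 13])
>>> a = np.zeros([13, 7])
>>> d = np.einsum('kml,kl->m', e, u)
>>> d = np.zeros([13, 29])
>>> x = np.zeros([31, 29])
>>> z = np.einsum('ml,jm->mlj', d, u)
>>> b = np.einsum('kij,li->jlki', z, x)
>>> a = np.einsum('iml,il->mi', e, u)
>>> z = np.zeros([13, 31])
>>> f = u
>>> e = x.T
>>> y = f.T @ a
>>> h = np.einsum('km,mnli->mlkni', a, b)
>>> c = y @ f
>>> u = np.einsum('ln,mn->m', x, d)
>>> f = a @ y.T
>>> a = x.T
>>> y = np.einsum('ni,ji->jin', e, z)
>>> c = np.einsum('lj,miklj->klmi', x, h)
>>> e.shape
(29, 31)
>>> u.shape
(13,)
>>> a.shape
(29, 31)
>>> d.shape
(13, 29)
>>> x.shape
(31, 29)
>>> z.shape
(13, 31)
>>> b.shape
(7, 31, 13, 29)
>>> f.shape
(7, 13)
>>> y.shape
(13, 31, 29)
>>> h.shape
(7, 13, 7, 31, 29)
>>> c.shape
(7, 31, 7, 13)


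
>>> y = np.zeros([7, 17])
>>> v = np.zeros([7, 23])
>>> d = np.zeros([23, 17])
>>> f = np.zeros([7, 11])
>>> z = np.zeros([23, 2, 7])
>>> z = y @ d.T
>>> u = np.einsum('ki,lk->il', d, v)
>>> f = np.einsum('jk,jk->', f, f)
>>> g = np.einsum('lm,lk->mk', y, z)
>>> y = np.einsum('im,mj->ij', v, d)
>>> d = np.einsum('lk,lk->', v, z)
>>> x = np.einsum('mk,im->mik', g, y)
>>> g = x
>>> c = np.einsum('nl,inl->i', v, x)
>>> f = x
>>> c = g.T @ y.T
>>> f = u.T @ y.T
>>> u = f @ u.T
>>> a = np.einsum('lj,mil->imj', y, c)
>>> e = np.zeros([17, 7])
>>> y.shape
(7, 17)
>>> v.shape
(7, 23)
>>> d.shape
()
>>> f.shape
(7, 7)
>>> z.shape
(7, 23)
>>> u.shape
(7, 17)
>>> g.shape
(17, 7, 23)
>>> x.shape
(17, 7, 23)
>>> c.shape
(23, 7, 7)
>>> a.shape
(7, 23, 17)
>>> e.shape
(17, 7)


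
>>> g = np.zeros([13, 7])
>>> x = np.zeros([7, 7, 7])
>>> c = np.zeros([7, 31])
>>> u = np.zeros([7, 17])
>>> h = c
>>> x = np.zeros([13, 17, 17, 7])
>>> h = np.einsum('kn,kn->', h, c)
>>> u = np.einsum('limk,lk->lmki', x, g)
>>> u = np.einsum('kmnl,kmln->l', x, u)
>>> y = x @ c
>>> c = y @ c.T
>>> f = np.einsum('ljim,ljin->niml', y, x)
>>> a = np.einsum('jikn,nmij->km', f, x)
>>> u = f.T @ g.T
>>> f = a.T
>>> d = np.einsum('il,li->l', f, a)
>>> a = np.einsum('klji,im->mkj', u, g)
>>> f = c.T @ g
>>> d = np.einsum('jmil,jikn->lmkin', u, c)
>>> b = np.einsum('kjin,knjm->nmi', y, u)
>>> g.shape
(13, 7)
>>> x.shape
(13, 17, 17, 7)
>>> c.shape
(13, 17, 17, 7)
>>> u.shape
(13, 31, 17, 13)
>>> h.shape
()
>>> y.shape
(13, 17, 17, 31)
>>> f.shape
(7, 17, 17, 7)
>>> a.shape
(7, 13, 17)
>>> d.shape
(13, 31, 17, 17, 7)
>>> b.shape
(31, 13, 17)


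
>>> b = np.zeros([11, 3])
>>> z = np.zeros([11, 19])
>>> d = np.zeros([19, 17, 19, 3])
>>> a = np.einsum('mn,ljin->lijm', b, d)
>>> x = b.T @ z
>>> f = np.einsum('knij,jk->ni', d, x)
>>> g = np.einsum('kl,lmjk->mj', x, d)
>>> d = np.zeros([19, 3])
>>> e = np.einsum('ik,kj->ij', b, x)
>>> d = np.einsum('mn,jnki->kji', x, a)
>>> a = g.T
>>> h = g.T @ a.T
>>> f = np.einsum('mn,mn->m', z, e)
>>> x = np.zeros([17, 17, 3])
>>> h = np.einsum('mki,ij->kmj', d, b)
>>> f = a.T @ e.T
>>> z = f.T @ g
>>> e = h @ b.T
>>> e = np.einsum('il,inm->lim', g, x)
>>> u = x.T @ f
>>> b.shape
(11, 3)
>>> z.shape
(11, 19)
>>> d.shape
(17, 19, 11)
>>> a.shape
(19, 17)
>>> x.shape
(17, 17, 3)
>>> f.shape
(17, 11)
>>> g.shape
(17, 19)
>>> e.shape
(19, 17, 3)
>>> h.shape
(19, 17, 3)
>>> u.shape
(3, 17, 11)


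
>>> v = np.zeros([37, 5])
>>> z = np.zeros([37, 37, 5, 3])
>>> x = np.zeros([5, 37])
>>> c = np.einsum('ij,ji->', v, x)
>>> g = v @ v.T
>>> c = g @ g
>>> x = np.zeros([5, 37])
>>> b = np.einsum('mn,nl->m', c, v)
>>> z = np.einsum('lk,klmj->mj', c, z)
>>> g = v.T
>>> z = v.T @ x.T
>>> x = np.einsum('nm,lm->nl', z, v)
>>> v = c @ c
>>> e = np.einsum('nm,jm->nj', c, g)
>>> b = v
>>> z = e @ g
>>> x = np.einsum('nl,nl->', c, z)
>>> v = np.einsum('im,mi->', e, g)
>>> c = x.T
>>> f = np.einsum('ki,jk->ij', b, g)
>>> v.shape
()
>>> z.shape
(37, 37)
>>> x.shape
()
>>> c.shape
()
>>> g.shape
(5, 37)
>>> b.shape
(37, 37)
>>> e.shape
(37, 5)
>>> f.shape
(37, 5)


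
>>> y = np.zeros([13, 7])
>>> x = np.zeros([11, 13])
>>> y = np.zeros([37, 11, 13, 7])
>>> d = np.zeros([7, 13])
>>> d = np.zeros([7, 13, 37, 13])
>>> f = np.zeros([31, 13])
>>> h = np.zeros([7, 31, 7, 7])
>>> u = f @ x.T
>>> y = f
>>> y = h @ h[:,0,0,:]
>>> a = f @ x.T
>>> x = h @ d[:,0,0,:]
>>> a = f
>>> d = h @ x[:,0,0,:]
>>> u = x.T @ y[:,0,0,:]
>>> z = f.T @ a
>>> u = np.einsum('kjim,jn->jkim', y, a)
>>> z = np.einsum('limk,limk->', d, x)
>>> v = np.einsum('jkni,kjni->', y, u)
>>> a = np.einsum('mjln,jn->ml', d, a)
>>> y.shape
(7, 31, 7, 7)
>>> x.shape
(7, 31, 7, 13)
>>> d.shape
(7, 31, 7, 13)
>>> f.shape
(31, 13)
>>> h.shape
(7, 31, 7, 7)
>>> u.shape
(31, 7, 7, 7)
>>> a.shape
(7, 7)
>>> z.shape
()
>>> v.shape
()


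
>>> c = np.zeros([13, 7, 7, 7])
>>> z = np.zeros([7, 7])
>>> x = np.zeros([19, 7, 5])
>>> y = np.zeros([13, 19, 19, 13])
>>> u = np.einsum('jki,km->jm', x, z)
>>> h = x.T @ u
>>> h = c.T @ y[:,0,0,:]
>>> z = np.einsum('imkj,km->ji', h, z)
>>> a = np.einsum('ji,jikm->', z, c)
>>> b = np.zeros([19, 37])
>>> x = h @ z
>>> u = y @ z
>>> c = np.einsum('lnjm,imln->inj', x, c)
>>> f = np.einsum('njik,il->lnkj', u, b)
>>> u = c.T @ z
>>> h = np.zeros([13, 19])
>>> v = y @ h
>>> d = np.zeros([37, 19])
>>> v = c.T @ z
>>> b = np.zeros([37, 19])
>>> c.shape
(13, 7, 7)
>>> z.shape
(13, 7)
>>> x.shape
(7, 7, 7, 7)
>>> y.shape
(13, 19, 19, 13)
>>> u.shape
(7, 7, 7)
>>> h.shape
(13, 19)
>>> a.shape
()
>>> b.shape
(37, 19)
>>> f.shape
(37, 13, 7, 19)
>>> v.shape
(7, 7, 7)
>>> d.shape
(37, 19)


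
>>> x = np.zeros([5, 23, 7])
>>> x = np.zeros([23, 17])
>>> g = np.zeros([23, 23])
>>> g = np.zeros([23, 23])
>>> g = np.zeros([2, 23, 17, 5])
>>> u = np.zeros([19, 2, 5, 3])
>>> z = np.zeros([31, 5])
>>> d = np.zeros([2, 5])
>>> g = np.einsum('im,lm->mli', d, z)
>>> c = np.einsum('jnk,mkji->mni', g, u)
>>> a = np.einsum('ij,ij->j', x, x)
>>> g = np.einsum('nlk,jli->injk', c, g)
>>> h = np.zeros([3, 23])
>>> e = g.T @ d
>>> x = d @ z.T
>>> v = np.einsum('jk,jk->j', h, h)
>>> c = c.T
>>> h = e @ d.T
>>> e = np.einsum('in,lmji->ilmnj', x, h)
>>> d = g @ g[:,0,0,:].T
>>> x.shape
(2, 31)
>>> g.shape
(2, 19, 5, 3)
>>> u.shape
(19, 2, 5, 3)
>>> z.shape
(31, 5)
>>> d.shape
(2, 19, 5, 2)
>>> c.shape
(3, 31, 19)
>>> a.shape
(17,)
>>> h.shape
(3, 5, 19, 2)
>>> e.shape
(2, 3, 5, 31, 19)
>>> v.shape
(3,)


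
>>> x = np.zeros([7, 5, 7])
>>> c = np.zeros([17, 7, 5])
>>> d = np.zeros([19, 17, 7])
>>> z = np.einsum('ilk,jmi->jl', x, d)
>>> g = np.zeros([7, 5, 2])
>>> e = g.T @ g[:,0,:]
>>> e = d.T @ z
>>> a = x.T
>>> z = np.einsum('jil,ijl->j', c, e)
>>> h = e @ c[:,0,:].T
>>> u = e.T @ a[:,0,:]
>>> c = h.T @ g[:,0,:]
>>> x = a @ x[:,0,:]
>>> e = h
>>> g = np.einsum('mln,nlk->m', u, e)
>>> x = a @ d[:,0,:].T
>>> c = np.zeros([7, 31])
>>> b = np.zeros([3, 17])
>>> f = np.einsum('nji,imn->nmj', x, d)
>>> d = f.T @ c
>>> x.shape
(7, 5, 19)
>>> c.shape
(7, 31)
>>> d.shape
(5, 17, 31)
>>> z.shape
(17,)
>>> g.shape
(5,)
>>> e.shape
(7, 17, 17)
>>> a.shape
(7, 5, 7)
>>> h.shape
(7, 17, 17)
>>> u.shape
(5, 17, 7)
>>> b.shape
(3, 17)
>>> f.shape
(7, 17, 5)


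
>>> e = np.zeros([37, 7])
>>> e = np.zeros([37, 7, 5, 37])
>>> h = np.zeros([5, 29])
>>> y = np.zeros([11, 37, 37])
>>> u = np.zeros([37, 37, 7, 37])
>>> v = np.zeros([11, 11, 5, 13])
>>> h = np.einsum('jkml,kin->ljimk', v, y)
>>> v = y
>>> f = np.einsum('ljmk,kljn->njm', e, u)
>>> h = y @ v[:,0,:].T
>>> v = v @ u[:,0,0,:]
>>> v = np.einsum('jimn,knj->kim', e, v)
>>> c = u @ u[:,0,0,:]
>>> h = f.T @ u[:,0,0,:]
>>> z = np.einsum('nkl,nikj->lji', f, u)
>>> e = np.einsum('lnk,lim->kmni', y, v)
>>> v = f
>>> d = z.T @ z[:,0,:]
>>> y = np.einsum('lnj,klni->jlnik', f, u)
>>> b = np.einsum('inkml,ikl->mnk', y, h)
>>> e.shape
(37, 5, 37, 7)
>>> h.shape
(5, 7, 37)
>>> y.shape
(5, 37, 7, 37, 37)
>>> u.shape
(37, 37, 7, 37)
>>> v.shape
(37, 7, 5)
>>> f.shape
(37, 7, 5)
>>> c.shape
(37, 37, 7, 37)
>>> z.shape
(5, 37, 37)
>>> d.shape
(37, 37, 37)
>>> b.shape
(37, 37, 7)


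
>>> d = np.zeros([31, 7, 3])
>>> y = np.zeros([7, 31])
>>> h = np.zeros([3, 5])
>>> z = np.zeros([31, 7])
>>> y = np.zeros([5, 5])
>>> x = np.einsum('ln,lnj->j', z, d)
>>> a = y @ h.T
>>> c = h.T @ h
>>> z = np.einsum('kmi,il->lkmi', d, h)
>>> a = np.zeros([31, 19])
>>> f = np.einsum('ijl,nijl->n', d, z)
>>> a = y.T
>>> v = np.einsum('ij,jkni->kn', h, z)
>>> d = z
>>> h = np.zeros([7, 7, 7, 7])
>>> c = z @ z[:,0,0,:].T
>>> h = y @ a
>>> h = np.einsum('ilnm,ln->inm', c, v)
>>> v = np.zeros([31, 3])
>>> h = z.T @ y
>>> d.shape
(5, 31, 7, 3)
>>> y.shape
(5, 5)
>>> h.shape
(3, 7, 31, 5)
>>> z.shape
(5, 31, 7, 3)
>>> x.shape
(3,)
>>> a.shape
(5, 5)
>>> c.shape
(5, 31, 7, 5)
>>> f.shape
(5,)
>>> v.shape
(31, 3)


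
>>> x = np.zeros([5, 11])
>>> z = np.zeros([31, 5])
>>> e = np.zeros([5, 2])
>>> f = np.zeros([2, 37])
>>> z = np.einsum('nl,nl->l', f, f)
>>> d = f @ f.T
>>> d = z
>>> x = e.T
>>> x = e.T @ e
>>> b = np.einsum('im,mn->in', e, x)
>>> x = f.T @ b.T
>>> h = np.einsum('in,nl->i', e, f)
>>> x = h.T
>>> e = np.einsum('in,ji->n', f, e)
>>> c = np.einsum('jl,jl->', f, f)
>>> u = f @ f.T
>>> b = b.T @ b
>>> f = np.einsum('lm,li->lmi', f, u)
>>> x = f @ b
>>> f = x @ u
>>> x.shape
(2, 37, 2)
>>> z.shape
(37,)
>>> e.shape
(37,)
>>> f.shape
(2, 37, 2)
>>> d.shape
(37,)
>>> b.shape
(2, 2)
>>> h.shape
(5,)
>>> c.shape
()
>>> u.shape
(2, 2)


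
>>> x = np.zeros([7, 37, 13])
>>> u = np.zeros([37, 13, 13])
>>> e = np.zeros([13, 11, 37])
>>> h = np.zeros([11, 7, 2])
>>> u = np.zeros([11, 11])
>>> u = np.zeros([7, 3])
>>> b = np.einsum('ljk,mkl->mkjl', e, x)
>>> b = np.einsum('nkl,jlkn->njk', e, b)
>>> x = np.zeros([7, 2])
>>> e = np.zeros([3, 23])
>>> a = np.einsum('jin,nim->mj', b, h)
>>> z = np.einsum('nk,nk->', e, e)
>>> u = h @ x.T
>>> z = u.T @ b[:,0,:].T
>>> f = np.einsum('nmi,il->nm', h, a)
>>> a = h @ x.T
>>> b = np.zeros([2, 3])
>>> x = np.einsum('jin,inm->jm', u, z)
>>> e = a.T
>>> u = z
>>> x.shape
(11, 13)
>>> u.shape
(7, 7, 13)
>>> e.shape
(7, 7, 11)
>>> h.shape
(11, 7, 2)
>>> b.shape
(2, 3)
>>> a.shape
(11, 7, 7)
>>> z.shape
(7, 7, 13)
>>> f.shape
(11, 7)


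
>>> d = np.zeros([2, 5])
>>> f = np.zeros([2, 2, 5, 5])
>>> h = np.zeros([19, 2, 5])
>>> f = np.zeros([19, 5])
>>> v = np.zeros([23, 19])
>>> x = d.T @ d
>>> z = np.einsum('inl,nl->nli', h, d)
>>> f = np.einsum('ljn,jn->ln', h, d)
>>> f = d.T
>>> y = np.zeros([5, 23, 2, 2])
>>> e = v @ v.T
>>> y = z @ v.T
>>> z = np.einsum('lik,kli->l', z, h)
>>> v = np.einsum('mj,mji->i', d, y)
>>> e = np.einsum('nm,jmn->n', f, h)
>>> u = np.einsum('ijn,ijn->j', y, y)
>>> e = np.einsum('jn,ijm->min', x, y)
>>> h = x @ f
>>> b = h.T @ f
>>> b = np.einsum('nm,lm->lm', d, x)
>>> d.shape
(2, 5)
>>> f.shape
(5, 2)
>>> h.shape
(5, 2)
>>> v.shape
(23,)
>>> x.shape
(5, 5)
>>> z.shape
(2,)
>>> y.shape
(2, 5, 23)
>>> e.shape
(23, 2, 5)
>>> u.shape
(5,)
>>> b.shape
(5, 5)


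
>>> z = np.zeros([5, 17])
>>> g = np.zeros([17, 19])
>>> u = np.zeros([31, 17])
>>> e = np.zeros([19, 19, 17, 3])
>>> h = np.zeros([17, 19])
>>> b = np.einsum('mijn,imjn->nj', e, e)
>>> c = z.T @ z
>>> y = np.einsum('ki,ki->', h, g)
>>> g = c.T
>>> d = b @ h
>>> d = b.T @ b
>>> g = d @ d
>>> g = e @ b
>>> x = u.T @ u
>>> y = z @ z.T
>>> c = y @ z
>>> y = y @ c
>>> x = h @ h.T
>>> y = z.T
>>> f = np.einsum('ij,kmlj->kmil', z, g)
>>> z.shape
(5, 17)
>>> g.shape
(19, 19, 17, 17)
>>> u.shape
(31, 17)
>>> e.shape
(19, 19, 17, 3)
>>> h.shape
(17, 19)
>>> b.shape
(3, 17)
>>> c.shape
(5, 17)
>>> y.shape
(17, 5)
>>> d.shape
(17, 17)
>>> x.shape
(17, 17)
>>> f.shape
(19, 19, 5, 17)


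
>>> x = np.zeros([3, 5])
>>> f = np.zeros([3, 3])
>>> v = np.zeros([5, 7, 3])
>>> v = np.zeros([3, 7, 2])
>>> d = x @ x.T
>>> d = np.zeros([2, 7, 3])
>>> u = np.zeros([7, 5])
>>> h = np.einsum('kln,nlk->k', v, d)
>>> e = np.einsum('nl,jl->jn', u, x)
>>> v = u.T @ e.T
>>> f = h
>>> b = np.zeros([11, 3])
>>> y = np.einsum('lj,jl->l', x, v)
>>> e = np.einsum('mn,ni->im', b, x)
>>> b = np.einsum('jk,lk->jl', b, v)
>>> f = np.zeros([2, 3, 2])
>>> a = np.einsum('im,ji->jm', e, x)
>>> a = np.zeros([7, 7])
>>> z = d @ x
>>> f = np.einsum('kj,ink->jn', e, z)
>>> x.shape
(3, 5)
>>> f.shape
(11, 7)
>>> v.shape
(5, 3)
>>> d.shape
(2, 7, 3)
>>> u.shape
(7, 5)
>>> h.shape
(3,)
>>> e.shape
(5, 11)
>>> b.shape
(11, 5)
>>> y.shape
(3,)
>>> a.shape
(7, 7)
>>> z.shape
(2, 7, 5)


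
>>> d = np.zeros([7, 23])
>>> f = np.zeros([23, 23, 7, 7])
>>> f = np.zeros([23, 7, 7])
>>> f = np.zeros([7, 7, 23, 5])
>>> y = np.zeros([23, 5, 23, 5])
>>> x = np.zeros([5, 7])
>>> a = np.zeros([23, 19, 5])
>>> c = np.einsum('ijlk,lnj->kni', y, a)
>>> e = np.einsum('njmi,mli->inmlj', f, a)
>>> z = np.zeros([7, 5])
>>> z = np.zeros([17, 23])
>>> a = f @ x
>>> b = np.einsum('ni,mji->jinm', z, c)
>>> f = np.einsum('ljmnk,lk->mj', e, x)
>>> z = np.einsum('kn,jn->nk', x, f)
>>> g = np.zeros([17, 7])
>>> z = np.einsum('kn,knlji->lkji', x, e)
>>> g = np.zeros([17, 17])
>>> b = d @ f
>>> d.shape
(7, 23)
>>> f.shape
(23, 7)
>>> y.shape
(23, 5, 23, 5)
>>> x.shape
(5, 7)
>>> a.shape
(7, 7, 23, 7)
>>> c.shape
(5, 19, 23)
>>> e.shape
(5, 7, 23, 19, 7)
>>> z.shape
(23, 5, 19, 7)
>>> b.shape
(7, 7)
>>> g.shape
(17, 17)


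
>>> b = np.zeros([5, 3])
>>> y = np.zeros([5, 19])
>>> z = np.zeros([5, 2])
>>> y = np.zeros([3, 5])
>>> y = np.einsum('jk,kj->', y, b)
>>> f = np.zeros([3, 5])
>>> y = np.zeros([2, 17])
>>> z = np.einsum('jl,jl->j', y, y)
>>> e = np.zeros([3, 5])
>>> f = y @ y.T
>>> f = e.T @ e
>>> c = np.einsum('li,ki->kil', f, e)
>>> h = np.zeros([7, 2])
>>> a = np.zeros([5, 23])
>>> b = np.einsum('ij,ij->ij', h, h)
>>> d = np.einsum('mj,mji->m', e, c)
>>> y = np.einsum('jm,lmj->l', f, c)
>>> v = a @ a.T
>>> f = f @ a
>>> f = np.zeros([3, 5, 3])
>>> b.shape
(7, 2)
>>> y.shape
(3,)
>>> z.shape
(2,)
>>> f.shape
(3, 5, 3)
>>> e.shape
(3, 5)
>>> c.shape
(3, 5, 5)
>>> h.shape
(7, 2)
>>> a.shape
(5, 23)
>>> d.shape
(3,)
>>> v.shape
(5, 5)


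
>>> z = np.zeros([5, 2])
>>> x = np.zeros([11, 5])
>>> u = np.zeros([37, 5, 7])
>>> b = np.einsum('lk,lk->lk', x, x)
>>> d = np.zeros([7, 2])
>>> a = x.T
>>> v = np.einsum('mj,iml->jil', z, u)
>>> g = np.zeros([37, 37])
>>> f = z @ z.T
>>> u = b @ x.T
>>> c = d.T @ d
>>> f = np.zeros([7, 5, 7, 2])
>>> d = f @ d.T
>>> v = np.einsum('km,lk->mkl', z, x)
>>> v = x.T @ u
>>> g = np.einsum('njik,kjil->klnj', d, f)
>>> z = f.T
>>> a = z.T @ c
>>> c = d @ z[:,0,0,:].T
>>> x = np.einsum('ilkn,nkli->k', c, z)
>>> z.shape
(2, 7, 5, 7)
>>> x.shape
(7,)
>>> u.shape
(11, 11)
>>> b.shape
(11, 5)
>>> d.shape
(7, 5, 7, 7)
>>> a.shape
(7, 5, 7, 2)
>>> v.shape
(5, 11)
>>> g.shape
(7, 2, 7, 5)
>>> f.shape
(7, 5, 7, 2)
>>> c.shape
(7, 5, 7, 2)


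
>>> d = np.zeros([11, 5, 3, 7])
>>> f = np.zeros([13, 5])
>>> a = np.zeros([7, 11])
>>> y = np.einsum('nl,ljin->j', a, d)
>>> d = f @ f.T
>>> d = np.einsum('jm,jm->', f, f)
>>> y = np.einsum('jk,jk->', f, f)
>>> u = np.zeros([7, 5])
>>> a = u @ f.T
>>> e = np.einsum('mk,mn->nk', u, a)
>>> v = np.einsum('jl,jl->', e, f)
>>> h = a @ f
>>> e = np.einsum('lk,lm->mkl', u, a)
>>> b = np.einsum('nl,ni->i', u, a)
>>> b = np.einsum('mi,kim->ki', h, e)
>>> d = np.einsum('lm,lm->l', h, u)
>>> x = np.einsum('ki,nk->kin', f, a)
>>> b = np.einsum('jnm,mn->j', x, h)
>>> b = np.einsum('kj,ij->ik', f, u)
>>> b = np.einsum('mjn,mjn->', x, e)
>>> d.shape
(7,)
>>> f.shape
(13, 5)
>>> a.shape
(7, 13)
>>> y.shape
()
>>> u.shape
(7, 5)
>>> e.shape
(13, 5, 7)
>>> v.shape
()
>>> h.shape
(7, 5)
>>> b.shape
()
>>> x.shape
(13, 5, 7)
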